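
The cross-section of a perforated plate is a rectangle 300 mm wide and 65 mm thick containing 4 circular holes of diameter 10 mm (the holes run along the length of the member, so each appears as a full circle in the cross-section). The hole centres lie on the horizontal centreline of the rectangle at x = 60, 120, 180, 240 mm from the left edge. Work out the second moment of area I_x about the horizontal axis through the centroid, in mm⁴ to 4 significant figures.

I_x ≈ 6.864 × 10⁶ mm⁴

Split into non-overlapping primitives; take the origin at the lower-left of the bounding box.
Plate: 300 × 65, A = 19 500 mm², y = 32.5 mm, Ī = 6 865 625 mm⁴.
Hole 1 (subtracted): ⌀10, A = 78.5398 mm², y = 32.5 mm, Ī = 490.874 mm⁴.
Hole 2 (subtracted): ⌀10, A = 78.5398 mm², y = 32.5 mm, Ī = 490.874 mm⁴.
Hole 3 (subtracted): ⌀10, A = 78.5398 mm², y = 32.5 mm, Ī = 490.874 mm⁴.
Hole 4 (subtracted): ⌀10, A = 78.5398 mm², y = 32.5 mm, Ī = 490.874 mm⁴.
By symmetry the centroid is at mid-height, ȳ = 32.5 mm.
All pieces are centred on the horizontal axis through the centroid, so I = ΣĪ (holes subtracted) = 6 863 662 mm⁴.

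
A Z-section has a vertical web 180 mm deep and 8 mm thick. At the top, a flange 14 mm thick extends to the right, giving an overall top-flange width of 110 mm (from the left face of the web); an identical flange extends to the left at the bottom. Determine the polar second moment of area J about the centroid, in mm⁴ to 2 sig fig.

J ≈ 3.5 × 10⁷ mm⁴

Decompose the section into non-overlapping parts with the origin at the bottom-left of its bounding rectangle.
Web: 8 × 180, A = 1 440 mm², y = 90 mm, Ī = 3 888 000 mm⁴.
Top flange (beyond web): 102 × 14, A = 1 428 mm², y = 173 mm, Ī = 23 324 mm⁴.
Bottom flange (beyond web): 102 × 14, A = 1 428 mm², y = 7 mm, Ī = 23 324 mm⁴.
Centroid: ȳ = ΣA·y / ΣA = 90 mm.
Transfer each piece to the centroidal x-axis using Ī + A·d² with d = y − 90:
  web: d = 0 mm → contributes +3 888 000 mm⁴
  top flange (beyond web): d = 83 mm → contributes +9 860 816 mm⁴
  bottom flange (beyond web): d = -83 mm → contributes +9 860 816 mm⁴
Total I = 23 609 632 mm⁴.
For the y-axis: x̄ = 106 mm.
Repeating about the centroidal y-axis gives I_y = 11 123 232 mm⁴.
Polar second moment: J = I_x + I_y = 34 732 864 mm⁴.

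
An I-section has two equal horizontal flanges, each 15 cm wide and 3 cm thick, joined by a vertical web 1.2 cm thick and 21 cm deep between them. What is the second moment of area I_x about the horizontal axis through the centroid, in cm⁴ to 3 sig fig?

Break the section into simple shapes (no overlaps), measuring from the bottom-left corner of the bounding box.
Bottom flange: 15 × 3, A = 45 cm², y = 1.5 cm, Ī = 33.75 cm⁴.
Web: 1.2 × 21, A = 25.2 cm², y = 13.5 cm, Ī = 926.1 cm⁴.
Top flange: 15 × 3, A = 45 cm², y = 25.5 cm, Ī = 33.75 cm⁴.
By symmetry the centroid is at mid-height, ȳ = 13.5 cm.
Transfer each piece to the horizontal axis through the centroid using Ī + A·d² with d = y − 13.5:
  bottom flange: d = -12 cm → contributes +6513.8 cm⁴
  web: d = 0 cm → contributes +926.1 cm⁴
  top flange: d = 12 cm → contributes +6513.8 cm⁴
Total I = 13 954 cm⁴.

I_x ≈ 1.40 × 10⁴ cm⁴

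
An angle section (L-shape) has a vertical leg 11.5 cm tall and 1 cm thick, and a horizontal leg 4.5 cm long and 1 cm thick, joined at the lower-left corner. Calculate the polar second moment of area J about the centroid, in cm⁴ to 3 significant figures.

Decompose the section into non-overlapping parts with the origin at the bottom-left of its bounding rectangle.
Vertical leg: 1 × 11.5, A = 11.5 cm², y = 5.75 cm, Ī = 126.74 cm⁴.
Horizontal leg (remainder): 3.5 × 1, A = 3.5 cm², y = 0.5 cm, Ī = 0.29167 cm⁴.
Centroid: ȳ = ΣA·y / ΣA = 4.525 cm.
Transfer each piece to the centroidal x-axis using Ī + A·d² with d = y − 4.525:
  vertical leg: d = 1.225 cm → contributes +144 cm⁴
  horizontal leg (remainder): d = -4.025 cm → contributes +56.994 cm⁴
Total I = 200.99 cm⁴.
For the y-axis: x̄ = 1.025 cm.
Repeating about the centroidal y-axis gives I_y = 18.116 cm⁴.
Polar second moment: J = I_x + I_y = 219.11 cm⁴.

J ≈ 219 cm⁴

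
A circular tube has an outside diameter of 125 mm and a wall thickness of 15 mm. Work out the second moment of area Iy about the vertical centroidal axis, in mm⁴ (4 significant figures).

Iy ≈ 7.986 × 10⁶ mm⁴

Split into non-overlapping primitives; take the origin at the lower-left of the bounding box.
Outer circle: ⌀125, A = 12271.8 mm², x = 62.5 mm, Ī = 11 984 225 mm⁴.
Bore (subtracted): ⌀95, A = 7088.22 mm², x = 62.5 mm, Ī = 3 998 198 mm⁴.
By symmetry the centroid is at mid-width, x̄ = 62.5 mm.
All pieces are centred on the vertical centroidal axis, so I = ΣĪ (holes subtracted) = 7 986 027 mm⁴.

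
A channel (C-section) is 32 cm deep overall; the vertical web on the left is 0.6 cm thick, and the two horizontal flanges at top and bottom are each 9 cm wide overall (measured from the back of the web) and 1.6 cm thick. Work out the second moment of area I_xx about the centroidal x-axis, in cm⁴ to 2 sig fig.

Split into non-overlapping primitives; take the origin at the lower-left of the bounding box.
Web: 0.6 × 32, A = 19.2 cm², y = 16 cm, Ī = 1 638 cm⁴.
Top flange (beyond web): 8.4 × 1.6, A = 13.44 cm², y = 31.2 cm, Ī = 2.867 cm⁴.
Bottom flange (beyond web): 8.4 × 1.6, A = 13.44 cm², y = 0.8 cm, Ī = 2.867 cm⁴.
By symmetry the centroid is at mid-height, ȳ = 16 cm.
Transfer each piece to the centroidal x-axis using Ī + A·d² with d = y − 16:
  web: d = 0 cm → contributes +1 638 cm⁴
  top flange (beyond web): d = 15.2 cm → contributes +3 108 cm⁴
  bottom flange (beyond web): d = -15.2 cm → contributes +3 108 cm⁴
Total I = 7 854 cm⁴.

I_xx ≈ 7900 cm⁴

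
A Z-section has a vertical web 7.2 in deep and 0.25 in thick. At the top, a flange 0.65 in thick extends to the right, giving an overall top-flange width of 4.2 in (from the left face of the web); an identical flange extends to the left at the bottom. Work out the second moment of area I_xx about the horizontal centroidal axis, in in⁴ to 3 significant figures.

Split into non-overlapping primitives; take the origin at the lower-left of the bounding box.
Web: 0.25 × 7.2, A = 1.8 in², y = 3.6 in, Ī = 7.776 in⁴.
Top flange (beyond web): 3.95 × 0.65, A = 2.5675 in², y = 6.875 in, Ī = 0.090397 in⁴.
Bottom flange (beyond web): 3.95 × 0.65, A = 2.5675 in², y = 0.325 in, Ī = 0.090397 in⁴.
Centroid: ȳ = ΣA·y / ΣA = 3.6 in.
Transfer each piece to the horizontal centroidal axis using Ī + A·d² with d = y − 3.6:
  web: d = 0 in → contributes +7.776 in⁴
  top flange (beyond web): d = 3.275 in → contributes +27.628 in⁴
  bottom flange (beyond web): d = -3.275 in → contributes +27.628 in⁴
Total I = 63.033 in⁴.

I_xx ≈ 63.0 in⁴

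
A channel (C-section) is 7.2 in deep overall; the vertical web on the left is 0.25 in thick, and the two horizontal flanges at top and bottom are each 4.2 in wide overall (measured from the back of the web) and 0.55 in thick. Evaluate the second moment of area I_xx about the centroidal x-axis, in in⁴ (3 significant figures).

I_xx ≈ 55.9 in⁴

Break the section into simple shapes (no overlaps), measuring from the bottom-left corner of the bounding box.
Web: 0.25 × 7.2, A = 1.8 in², y = 3.6 in, Ī = 7.776 in⁴.
Top flange (beyond web): 3.95 × 0.55, A = 2.1725 in², y = 6.925 in, Ī = 0.054765 in⁴.
Bottom flange (beyond web): 3.95 × 0.55, A = 2.1725 in², y = 0.275 in, Ī = 0.054765 in⁴.
By symmetry the centroid is at mid-height, ȳ = 3.6 in.
Transfer each piece to the centroidal x-axis using Ī + A·d² with d = y − 3.6:
  web: d = 0 in → contributes +7.776 in⁴
  top flange (beyond web): d = 3.325 in → contributes +24.073 in⁴
  bottom flange (beyond web): d = -3.325 in → contributes +24.073 in⁴
Total I = 55.922 in⁴.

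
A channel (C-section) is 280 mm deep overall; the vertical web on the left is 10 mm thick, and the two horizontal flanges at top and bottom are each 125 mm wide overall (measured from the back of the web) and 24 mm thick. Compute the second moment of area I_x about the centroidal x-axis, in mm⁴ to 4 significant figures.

I_x ≈ 1.090 × 10⁸ mm⁴

Split into non-overlapping primitives; take the origin at the lower-left of the bounding box.
Web: 10 × 280, A = 2 800 mm², y = 140 mm, Ī = 18 293 333 mm⁴.
Top flange (beyond web): 115 × 24, A = 2 760 mm², y = 268 mm, Ī = 132 480 mm⁴.
Bottom flange (beyond web): 115 × 24, A = 2 760 mm², y = 12 mm, Ī = 132 480 mm⁴.
By symmetry the centroid is at mid-height, ȳ = 140 mm.
Transfer each piece to the centroidal x-axis using Ī + A·d² with d = y − 140:
  web: d = 0 mm → contributes +18 293 333 mm⁴
  top flange (beyond web): d = 128 mm → contributes +45 352 320 mm⁴
  bottom flange (beyond web): d = -128 mm → contributes +45 352 320 mm⁴
Total I = 108 997 973 mm⁴.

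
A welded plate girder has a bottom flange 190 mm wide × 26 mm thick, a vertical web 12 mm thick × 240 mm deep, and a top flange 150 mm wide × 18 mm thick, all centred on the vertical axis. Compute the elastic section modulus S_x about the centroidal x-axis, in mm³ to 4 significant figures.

S_x ≈ 8.212 × 10⁵ mm³

Decompose the section into non-overlapping parts with the origin at the bottom-left of its bounding rectangle.
Bottom plate: 190 × 26, A = 4 940 mm², y = 13 mm, Ī = 278 287 mm⁴.
Web plate: 12 × 240, A = 2 880 mm², y = 146 mm, Ī = 13 824 000 mm⁴.
Top plate: 150 × 18, A = 2 700 mm², y = 275 mm, Ī = 72 900 mm⁴.
Centroid: ȳ = ΣA·y / ΣA = 116.654 mm.
Transfer each piece to the centroidal x-axis using Ī + A·d² with d = y − 116.654:
  bottom plate: d = -103.654 mm → contributes +53 354 388 mm⁴
  web plate: d = 29.346 mm → contributes +16 304 222 mm⁴
  top plate: d = 158.346 mm → contributes +67 771 237 mm⁴
Total I = 137 429 847 mm⁴.
Extreme fibre distance c = 167.346 mm; S = I/c = 821 232 mm³.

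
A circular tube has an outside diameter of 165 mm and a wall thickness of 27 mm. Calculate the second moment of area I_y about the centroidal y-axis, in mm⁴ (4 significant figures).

I_y ≈ 2.893 × 10⁷ mm⁴

Break the section into simple shapes (no overlaps), measuring from the bottom-left corner of the bounding box.
Outer circle: ⌀165, A = 21382.5 mm², x = 82.5 mm, Ī = 36 383 601 mm⁴.
Bore (subtracted): ⌀111, A = 9676.89 mm², x = 82.5 mm, Ī = 7 451 811 mm⁴.
By symmetry the centroid is at mid-width, x̄ = 82.5 mm.
All pieces are centred on the centroidal y-axis, so I = ΣĪ (holes subtracted) = 28 931 790 mm⁴.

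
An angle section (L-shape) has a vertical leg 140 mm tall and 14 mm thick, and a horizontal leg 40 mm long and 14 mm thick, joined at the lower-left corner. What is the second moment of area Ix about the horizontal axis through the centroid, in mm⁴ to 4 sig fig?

Ix ≈ 4.426 × 10⁶ mm⁴

Decompose the section into non-overlapping parts with the origin at the bottom-left of its bounding rectangle.
Vertical leg: 14 × 140, A = 1 960 mm², y = 70 mm, Ī = 3 201 333 mm⁴.
Horizontal leg (remainder): 26 × 14, A = 364 mm², y = 7 mm, Ī = 5945.33 mm⁴.
Centroid: ȳ = ΣA·y / ΣA = 60.1325 mm.
Transfer each piece to the horizontal axis through the centroid using Ī + A·d² with d = y − 60.1325:
  vertical leg: d = 9.86747 mm → contributes +3 392 173 mm⁴
  horizontal leg (remainder): d = -53.1325 mm → contributes +1 033 541 mm⁴
Total I = 4 425 714 mm⁴.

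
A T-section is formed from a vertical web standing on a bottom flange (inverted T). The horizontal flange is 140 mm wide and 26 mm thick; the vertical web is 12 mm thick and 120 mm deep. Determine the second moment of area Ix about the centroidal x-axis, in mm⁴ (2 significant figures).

Split into non-overlapping primitives; take the origin at the lower-left of the bounding box.
Flange: 140 × 26, A = 3 640 mm², y = 13 mm, Ī = 205 053 mm⁴.
Web: 12 × 120, A = 1 440 mm², y = 86 mm, Ī = 1 728 000 mm⁴.
Centroid: ȳ = ΣA·y / ΣA = 33.69 mm.
Transfer each piece to the centroidal x-axis using Ī + A·d² with d = y − 33.69:
  flange: d = -20.69 mm → contributes +1 763 689 mm⁴
  web: d = 52.31 mm → contributes +5 667 885 mm⁴
Total I = 7 431 574 mm⁴.

Ix ≈ 7.4 × 10⁶ mm⁴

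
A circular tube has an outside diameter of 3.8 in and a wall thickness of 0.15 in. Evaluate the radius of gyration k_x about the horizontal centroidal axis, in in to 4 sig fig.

Decompose the section into non-overlapping parts with the origin at the bottom-left of its bounding rectangle.
Outer circle: ⌀3.8, A = 11.3411 in², y = 1.9 in, Ī = 10.2354 in⁴.
Bore (subtracted): ⌀3.5, A = 9.62113 in², y = 1.9 in, Ī = 7.36618 in⁴.
By symmetry the centroid is at mid-height, ȳ = 1.9 in.
All pieces are centred on the horizontal centroidal axis, so I = ΣĪ (holes subtracted) = 2.86921 in⁴.
Radius of gyration: k = √(I/A) = √(2.86921 / 1.72002) = 1.29156 in.

k_x ≈ 1.292 in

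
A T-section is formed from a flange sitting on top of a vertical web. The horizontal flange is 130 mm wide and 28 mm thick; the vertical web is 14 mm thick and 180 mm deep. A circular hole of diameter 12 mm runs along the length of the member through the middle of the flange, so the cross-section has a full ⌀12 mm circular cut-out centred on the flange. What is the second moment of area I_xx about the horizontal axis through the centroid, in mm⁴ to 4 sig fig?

I_xx ≈ 2.294 × 10⁷ mm⁴

Decompose the section into non-overlapping parts with the origin at the bottom-left of its bounding rectangle.
Flange: 130 × 28, A = 3 640 mm², y = 194 mm, Ī = 237 813 mm⁴.
Web: 14 × 180, A = 2 520 mm², y = 90 mm, Ī = 6 804 000 mm⁴.
Hole (subtracted): ⌀12, A = 113.097 mm², y = 194 mm, Ī = 1017.88 mm⁴.
Centroid: ȳ = ΣA·y / ΣA = 150.659 mm.
Transfer each piece to the horizontal axis through the centroid using Ī + A·d² with d = y − 150.659:
  flange: d = 43.3412 mm → contributes +7 075 405 mm⁴
  web: d = -60.6588 mm → contributes +16 076 316 mm⁴
  hole: d = 43.3412 mm → contributes −213 467 mm⁴
Total I = 22 938 255 mm⁴.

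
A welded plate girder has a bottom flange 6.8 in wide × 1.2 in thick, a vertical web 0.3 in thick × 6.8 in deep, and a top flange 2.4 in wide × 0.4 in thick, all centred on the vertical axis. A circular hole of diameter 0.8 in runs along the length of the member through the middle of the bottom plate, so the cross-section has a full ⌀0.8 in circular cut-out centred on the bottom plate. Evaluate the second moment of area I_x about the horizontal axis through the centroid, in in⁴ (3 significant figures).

I_x ≈ 74.5 in⁴

Treat the section as a set of non-overlapping primitives; coordinates are from the bounding-box lower-left.
Bottom plate: 6.8 × 1.2, A = 8.16 in², y = 0.6 in, Ī = 0.9792 in⁴.
Web plate: 0.3 × 6.8, A = 2.04 in², y = 4.6 in, Ī = 7.8608 in⁴.
Top plate: 2.4 × 0.4, A = 0.96 in², y = 8.2 in, Ī = 0.0128 in⁴.
Hole (subtracted): ⌀0.8, A = 0.50265 in², y = 0.6 in, Ī = 0.020106 in⁴.
Centroid: ȳ = ΣA·y / ΣA = 2.0503 in.
Transfer each piece to the horizontal axis through the centroid using Ī + A·d² with d = y − 2.0503:
  bottom plate: d = -1.4503 in → contributes +18.142 in⁴
  web plate: d = 2.5497 in → contributes +21.123 in⁴
  top plate: d = 6.1497 in → contributes +36.319 in⁴
  hole: d = -1.4503 in → contributes −1.0773 in⁴
Total I = 74.507 in⁴.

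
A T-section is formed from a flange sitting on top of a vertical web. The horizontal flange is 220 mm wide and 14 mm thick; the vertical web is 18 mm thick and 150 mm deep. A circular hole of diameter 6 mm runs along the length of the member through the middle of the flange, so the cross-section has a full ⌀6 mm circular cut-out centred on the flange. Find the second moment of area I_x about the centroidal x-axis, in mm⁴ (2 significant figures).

I_x ≈ 1.5 × 10⁷ mm⁴

Decompose the section into non-overlapping parts with the origin at the bottom-left of its bounding rectangle.
Flange: 220 × 14, A = 3 080 mm², y = 157 mm, Ī = 50 307 mm⁴.
Web: 18 × 150, A = 2 700 mm², y = 75 mm, Ī = 5 062 500 mm⁴.
Hole (subtracted): ⌀6, A = 28.27 mm², y = 157 mm, Ī = 63.62 mm⁴.
Centroid: ȳ = ΣA·y / ΣA = 118.5 mm.
Transfer each piece to the centroidal x-axis using Ī + A·d² with d = y − 118.5:
  flange: d = 38.49 mm → contributes +4 613 928 mm⁴
  web: d = -43.51 mm → contributes +10 173 267 mm⁴
  hole: d = 38.49 mm → contributes −41 958 mm⁴
Total I = 14 745 238 mm⁴.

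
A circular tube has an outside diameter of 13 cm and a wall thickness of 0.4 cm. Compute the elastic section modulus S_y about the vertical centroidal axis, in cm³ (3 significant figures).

S_y ≈ 48.4 cm³

Break the section into simple shapes (no overlaps), measuring from the bottom-left corner of the bounding box.
Outer circle: ⌀13, A = 132.73 cm², x = 6.5 cm, Ī = 1 402 cm⁴.
Bore (subtracted): ⌀12.2, A = 116.9 cm², x = 6.5 cm, Ī = 1087.4 cm⁴.
By symmetry the centroid is at mid-width, x̄ = 6.5 cm.
All pieces are centred on the vertical centroidal axis, so I = ΣĪ (holes subtracted) = 314.53 cm⁴.
Extreme fibre distance c = 6.5 cm; S = I/c = 48.39 cm³.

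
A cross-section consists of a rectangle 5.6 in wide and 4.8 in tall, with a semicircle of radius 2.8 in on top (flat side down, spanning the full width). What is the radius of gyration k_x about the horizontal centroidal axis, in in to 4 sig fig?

Split into non-overlapping primitives; take the origin at the lower-left of the bounding box.
Rectangular body: 5.6 × 4.8, A = 26.88 in², y = 2.4 in, Ī = 51.6096 in⁴.
Semicircular cap: semicircle r = 2.8, A = 12.315 in², y = 5.98836 in, Ī = 6.74628 in⁴.
Centroid: ȳ = ΣA·y / ΣA = 3.52746 in.
Transfer each piece to the horizontal centroidal axis using Ī + A·d² with d = y − 3.52746:
  rectangular body: d = -1.12746 in → contributes +85.7784 in⁴
  semicircular cap: d = 2.4609 in → contributes +81.3265 in⁴
Total I = 167.105 in⁴.
Radius of gyration: k = √(I/A) = √(167.105 / 39.195) = 2.0648 in.

k_x ≈ 2.065 in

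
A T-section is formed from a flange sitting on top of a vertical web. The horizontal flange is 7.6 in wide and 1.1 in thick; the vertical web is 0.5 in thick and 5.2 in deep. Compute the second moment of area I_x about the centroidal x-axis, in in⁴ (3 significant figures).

Treat the section as a set of non-overlapping primitives; coordinates are from the bounding-box lower-left.
Flange: 7.6 × 1.1, A = 8.36 in², y = 5.75 in, Ī = 0.84297 in⁴.
Web: 0.5 × 5.2, A = 2.6 in², y = 2.6 in, Ī = 5.8587 in⁴.
Centroid: ȳ = ΣA·y / ΣA = 5.0027 in.
Transfer each piece to the centroidal x-axis using Ī + A·d² with d = y − 5.0027:
  flange: d = 0.74726 in → contributes +5.5112 in⁴
  web: d = -2.4027 in → contributes +20.869 in⁴
Total I = 26.38 in⁴.

I_x ≈ 26.4 in⁴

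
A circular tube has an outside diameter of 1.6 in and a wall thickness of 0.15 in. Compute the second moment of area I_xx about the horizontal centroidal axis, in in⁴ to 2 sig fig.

Treat the section as a set of non-overlapping primitives; coordinates are from the bounding-box lower-left.
Outer circle: ⌀1.6, A = 2.011 in², y = 0.8 in, Ī = 0.3217 in⁴.
Bore (subtracted): ⌀1.3, A = 1.327 in², y = 0.8 in, Ī = 0.1402 in⁴.
By symmetry the centroid is at mid-height, ȳ = 0.8 in.
All pieces are centred on the horizontal centroidal axis, so I = ΣĪ (holes subtracted) = 0.1815 in⁴.

I_xx ≈ 0.18 in⁴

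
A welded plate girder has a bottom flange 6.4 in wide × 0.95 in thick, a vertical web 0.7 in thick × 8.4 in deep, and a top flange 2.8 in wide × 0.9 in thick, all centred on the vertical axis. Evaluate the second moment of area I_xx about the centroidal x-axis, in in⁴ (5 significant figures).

I_xx ≈ 203.30 in⁴

Break the section into simple shapes (no overlaps), measuring from the bottom-left corner of the bounding box.
Bottom plate: 6.4 × 0.95, A = 6.08 in², y = 0.475 in, Ī = 0.4572667 in⁴.
Web plate: 0.7 × 8.4, A = 5.88 in², y = 5.15 in, Ī = 34.5744 in⁴.
Top plate: 2.8 × 0.9, A = 2.52 in², y = 9.8 in, Ī = 0.1701 in⁴.
Centroid: ȳ = ΣA·y / ΣA = 3.996271 in.
Transfer each piece to the centroidal x-axis using Ī + A·d² with d = y − 3.996271:
  bottom plate: d = -3.521271 in → contributes +75.8453 in⁴
  web plate: d = 1.153729 in → contributes +42.40122 in⁴
  top plate: d = 5.803729 in → contributes +85.05195 in⁴
Total I = 203.2985 in⁴.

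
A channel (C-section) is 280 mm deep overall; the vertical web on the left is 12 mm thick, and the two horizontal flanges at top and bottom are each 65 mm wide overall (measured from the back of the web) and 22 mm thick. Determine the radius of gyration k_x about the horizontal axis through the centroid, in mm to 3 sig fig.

Split into non-overlapping primitives; take the origin at the lower-left of the bounding box.
Web: 12 × 280, A = 3 360 mm², y = 140 mm, Ī = 21 952 000 mm⁴.
Top flange (beyond web): 53 × 22, A = 1 166 mm², y = 269 mm, Ī = 47 029 mm⁴.
Bottom flange (beyond web): 53 × 22, A = 1 166 mm², y = 11 mm, Ī = 47 029 mm⁴.
By symmetry the centroid is at mid-height, ȳ = 140 mm.
Transfer each piece to the horizontal axis through the centroid using Ī + A·d² with d = y − 140:
  web: d = 0 mm → contributes +21 952 000 mm⁴
  top flange (beyond web): d = 129 mm → contributes +19 450 435 mm⁴
  bottom flange (beyond web): d = -129 mm → contributes +19 450 435 mm⁴
Total I = 60 852 869 mm⁴.
Radius of gyration: k = √(I/A) = √(60 852 869 / 5 692) = 103.4 mm.

k_x ≈ 103 mm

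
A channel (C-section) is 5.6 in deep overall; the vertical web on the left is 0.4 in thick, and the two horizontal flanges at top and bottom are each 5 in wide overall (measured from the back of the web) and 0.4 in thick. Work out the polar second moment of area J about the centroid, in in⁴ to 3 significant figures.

Treat the section as a set of non-overlapping primitives; coordinates are from the bounding-box lower-left.
Web: 0.4 × 5.6, A = 2.24 in², y = 2.8 in, Ī = 5.8539 in⁴.
Top flange (beyond web): 4.6 × 0.4, A = 1.84 in², y = 5.4 in, Ī = 0.024533 in⁴.
Bottom flange (beyond web): 4.6 × 0.4, A = 1.84 in², y = 0.2 in, Ī = 0.024533 in⁴.
By symmetry the centroid is at mid-height, ȳ = 2.8 in.
Transfer each piece to the centroidal x-axis using Ī + A·d² with d = y − 2.8:
  web: d = 0 in → contributes +5.8539 in⁴
  top flange (beyond web): d = 2.6 in → contributes +12.463 in⁴
  bottom flange (beyond web): d = -2.6 in → contributes +12.463 in⁴
Total I = 30.78 in⁴.
For the y-axis: x̄ = 1.7541 in.
Repeating about the centroidal y-axis gives I_y = 15.222 in⁴.
Polar second moment: J = I_x + I_y = 46.001 in⁴.

J ≈ 46.0 in⁴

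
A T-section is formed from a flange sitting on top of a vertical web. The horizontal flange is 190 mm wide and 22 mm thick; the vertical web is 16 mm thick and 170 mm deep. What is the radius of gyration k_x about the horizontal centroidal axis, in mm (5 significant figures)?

Decompose the section into non-overlapping parts with the origin at the bottom-left of its bounding rectangle.
Flange: 190 × 22, A = 4 180 mm², y = 181 mm, Ī = 168593.3 mm⁴.
Web: 16 × 170, A = 2 720 mm², y = 85 mm, Ī = 6 550 667 mm⁴.
Centroid: ȳ = ΣA·y / ΣA = 143.1565 mm.
Transfer each piece to the horizontal centroidal axis using Ī + A·d² with d = y − 143.1565:
  flange: d = 37.84348 mm → contributes +6 154 892 mm⁴
  web: d = -58.15652 mm → contributes +15 750 199 mm⁴
Total I = 21 905 091 mm⁴.
Radius of gyration: k = √(I/A) = √(21 905 091 / 6 900) = 56.34404 mm.

k_x ≈ 56.344 mm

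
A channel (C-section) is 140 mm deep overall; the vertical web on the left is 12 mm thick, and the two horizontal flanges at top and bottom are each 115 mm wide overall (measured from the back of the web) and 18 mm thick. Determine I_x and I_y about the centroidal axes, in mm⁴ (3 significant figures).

Treat the section as a set of non-overlapping primitives; coordinates are from the bounding-box lower-left.
Web: 12 × 140, A = 1 680 mm², y = 70 mm, Ī = 2 744 000 mm⁴.
Top flange (beyond web): 103 × 18, A = 1 854 mm², y = 131 mm, Ī = 50 058 mm⁴.
Bottom flange (beyond web): 103 × 18, A = 1 854 mm², y = 9 mm, Ī = 50 058 mm⁴.
By symmetry the centroid is at mid-height, ȳ = 70 mm.
Transfer each piece to the centroidal x-axis using Ī + A·d² with d = y − 70:
  web: d = 0 mm → contributes +2 744 000 mm⁴
  top flange (beyond web): d = 61 mm → contributes +6 948 792 mm⁴
  bottom flange (beyond web): d = -61 mm → contributes +6 948 792 mm⁴
Total I = 16 641 584 mm⁴.
For the y-axis: x̄ = 45.571 mm.
Repeating about the centroidal y-axis gives I_y = 7 120 926 mm⁴.

I_x ≈ 1.66 × 10⁷ mm⁴, I_y ≈ 7.12 × 10⁶ mm⁴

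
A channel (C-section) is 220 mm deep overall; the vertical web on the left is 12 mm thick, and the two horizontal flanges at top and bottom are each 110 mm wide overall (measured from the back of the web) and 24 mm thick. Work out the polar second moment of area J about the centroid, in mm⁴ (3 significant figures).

Split into non-overlapping primitives; take the origin at the lower-left of the bounding box.
Web: 12 × 220, A = 2 640 mm², y = 110 mm, Ī = 10 648 000 mm⁴.
Top flange (beyond web): 98 × 24, A = 2 352 mm², y = 208 mm, Ī = 112 896 mm⁴.
Bottom flange (beyond web): 98 × 24, A = 2 352 mm², y = 12 mm, Ī = 112 896 mm⁴.
By symmetry the centroid is at mid-height, ȳ = 110 mm.
Transfer each piece to the centroidal x-axis using Ī + A·d² with d = y − 110:
  web: d = 0 mm → contributes +10 648 000 mm⁴
  top flange (beyond web): d = 98 mm → contributes +22 701 504 mm⁴
  bottom flange (beyond web): d = -98 mm → contributes +22 701 504 mm⁴
Total I = 56 051 008 mm⁴.
For the y-axis: x̄ = 41.229 mm.
Repeating about the centroidal y-axis gives I_y = 8 911 664 mm⁴.
Polar second moment: J = I_x + I_y = 64 962 672 mm⁴.

J ≈ 6.50 × 10⁷ mm⁴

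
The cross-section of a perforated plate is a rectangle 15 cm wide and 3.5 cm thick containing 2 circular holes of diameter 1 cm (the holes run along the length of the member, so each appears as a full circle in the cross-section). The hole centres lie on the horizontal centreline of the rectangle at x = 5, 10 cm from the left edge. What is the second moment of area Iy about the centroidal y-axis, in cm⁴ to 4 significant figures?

Iy ≈ 974.5 cm⁴

Break the section into simple shapes (no overlaps), measuring from the bottom-left corner of the bounding box.
Plate: 15 × 3.5, A = 52.5 cm², x = 7.5 cm, Ī = 984.375 cm⁴.
Hole 1 (subtracted): ⌀1, A = 0.785398 cm², x = 5 cm, Ī = 0.0490874 cm⁴.
Hole 2 (subtracted): ⌀1, A = 0.785398 cm², x = 10 cm, Ī = 0.0490874 cm⁴.
By symmetry the centroid is at mid-width, x̄ = 7.5 cm.
Transfer each piece to the centroidal y-axis using Ī + A·d² with d = x − 7.5:
  plate: d = 0 cm → contributes +984.375 cm⁴
  hole 1: d = -2.5 cm → contributes −4.95783 cm⁴
  hole 2: d = 2.5 cm → contributes −4.95783 cm⁴
Total I = 974.459 cm⁴.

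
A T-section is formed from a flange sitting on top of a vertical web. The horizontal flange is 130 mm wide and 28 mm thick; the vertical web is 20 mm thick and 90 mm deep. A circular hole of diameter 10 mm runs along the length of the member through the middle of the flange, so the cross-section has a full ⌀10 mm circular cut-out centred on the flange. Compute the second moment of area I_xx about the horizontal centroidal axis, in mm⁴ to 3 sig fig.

Split into non-overlapping primitives; take the origin at the lower-left of the bounding box.
Flange: 130 × 28, A = 3 640 mm², y = 104 mm, Ī = 237 813 mm⁴.
Web: 20 × 90, A = 1 800 mm², y = 45 mm, Ī = 1 215 000 mm⁴.
Hole (subtracted): ⌀10, A = 78.54 mm², y = 104 mm, Ī = 490.87 mm⁴.
Centroid: ȳ = ΣA·y / ΣA = 84.192 mm.
Transfer each piece to the horizontal centroidal axis using Ī + A·d² with d = y − 84.192:
  flange: d = 19.808 mm → contributes +1 665 998 mm⁴
  web: d = -39.192 mm → contributes +3 979 818 mm⁴
  hole: d = 19.808 mm → contributes −31 307 mm⁴
Total I = 5 614 509 mm⁴.

I_xx ≈ 5.61 × 10⁶ mm⁴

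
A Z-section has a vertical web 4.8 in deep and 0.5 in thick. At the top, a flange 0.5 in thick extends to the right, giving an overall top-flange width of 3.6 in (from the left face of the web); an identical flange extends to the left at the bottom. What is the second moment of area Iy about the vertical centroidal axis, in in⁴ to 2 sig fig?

Iy ≈ 13 in⁴

Treat the section as a set of non-overlapping primitives; coordinates are from the bounding-box lower-left.
Web: 0.5 × 4.8, A = 2.4 in², x = 3.35 in, Ī = 0.05 in⁴.
Top flange (beyond web): 3.1 × 0.5, A = 1.55 in², x = 5.15 in, Ī = 1.241 in⁴.
Bottom flange (beyond web): 3.1 × 0.5, A = 1.55 in², x = 1.55 in, Ī = 1.241 in⁴.
Centroid: x̄ = ΣA·x / ΣA = 3.35 in.
Transfer each piece to the vertical centroidal axis using Ī + A·d² with d = x − 3.35:
  web: d = 0 in → contributes +0.05 in⁴
  top flange (beyond web): d = 1.8 in → contributes +6.263 in⁴
  bottom flange (beyond web): d = -1.8 in → contributes +6.263 in⁴
Total I = 12.58 in⁴.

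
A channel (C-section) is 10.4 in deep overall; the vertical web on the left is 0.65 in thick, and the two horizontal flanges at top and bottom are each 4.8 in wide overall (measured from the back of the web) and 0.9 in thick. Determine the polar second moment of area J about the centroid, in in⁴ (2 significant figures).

J ≈ 260 in⁴

Split into non-overlapping primitives; take the origin at the lower-left of the bounding box.
Web: 0.65 × 10.4, A = 6.76 in², y = 5.2 in, Ī = 60.93 in⁴.
Top flange (beyond web): 4.15 × 0.9, A = 3.735 in², y = 9.95 in, Ī = 0.2521 in⁴.
Bottom flange (beyond web): 4.15 × 0.9, A = 3.735 in², y = 0.45 in, Ī = 0.2521 in⁴.
By symmetry the centroid is at mid-height, ȳ = 5.2 in.
Transfer each piece to the centroidal x-axis using Ī + A·d² with d = y − 5.2:
  web: d = 0 in → contributes +60.93 in⁴
  top flange (beyond web): d = 4.75 in → contributes +84.52 in⁴
  bottom flange (beyond web): d = -4.75 in → contributes +84.52 in⁴
Total I = 230 in⁴.
For the y-axis: x̄ = 1.585 in.
Repeating about the centroidal y-axis gives I_y = 31.4 in⁴.
Polar second moment: J = I_x + I_y = 261.4 in⁴.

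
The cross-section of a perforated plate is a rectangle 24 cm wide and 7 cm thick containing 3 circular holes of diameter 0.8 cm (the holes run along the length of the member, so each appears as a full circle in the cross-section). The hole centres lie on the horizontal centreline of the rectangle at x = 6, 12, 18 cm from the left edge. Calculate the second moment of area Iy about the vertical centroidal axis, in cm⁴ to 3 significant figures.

Break the section into simple shapes (no overlaps), measuring from the bottom-left corner of the bounding box.
Plate: 24 × 7, A = 168 cm², x = 12 cm, Ī = 8 064 cm⁴.
Hole 1 (subtracted): ⌀0.8, A = 0.50265 cm², x = 6 cm, Ī = 0.020106 cm⁴.
Hole 2 (subtracted): ⌀0.8, A = 0.50265 cm², x = 12 cm, Ī = 0.020106 cm⁴.
Hole 3 (subtracted): ⌀0.8, A = 0.50265 cm², x = 18 cm, Ī = 0.020106 cm⁴.
By symmetry the centroid is at mid-width, x̄ = 12 cm.
Transfer each piece to the vertical centroidal axis using Ī + A·d² with d = x − 12:
  plate: d = 0 cm → contributes +8 064 cm⁴
  hole 1: d = -6 cm → contributes −18.116 cm⁴
  hole 2: d = 0 cm → contributes −0.020106 cm⁴
  hole 3: d = 6 cm → contributes −18.116 cm⁴
Total I = 8027.7 cm⁴.

Iy ≈ 8030 cm⁴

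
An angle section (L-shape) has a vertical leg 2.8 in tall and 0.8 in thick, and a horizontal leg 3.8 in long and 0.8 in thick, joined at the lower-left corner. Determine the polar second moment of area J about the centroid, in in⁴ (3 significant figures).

J ≈ 8.85 in⁴

Treat the section as a set of non-overlapping primitives; coordinates are from the bounding-box lower-left.
Vertical leg: 0.8 × 2.8, A = 2.24 in², y = 1.4 in, Ī = 1.4635 in⁴.
Horizontal leg (remainder): 3 × 0.8, A = 2.4 in², y = 0.4 in, Ī = 0.128 in⁴.
Centroid: ȳ = ΣA·y / ΣA = 0.88276 in.
Transfer each piece to the centroidal x-axis using Ī + A·d² with d = y − 0.88276:
  vertical leg: d = 0.51724 in → contributes +2.0628 in⁴
  horizontal leg (remainder): d = -0.48276 in → contributes +0.68733 in⁴
Total I = 2.7501 in⁴.
For the y-axis: x̄ = 1.3828 in.
Repeating about the centroidal y-axis gives I_y = 6.1021 in⁴.
Polar second moment: J = I_x + I_y = 8.8522 in⁴.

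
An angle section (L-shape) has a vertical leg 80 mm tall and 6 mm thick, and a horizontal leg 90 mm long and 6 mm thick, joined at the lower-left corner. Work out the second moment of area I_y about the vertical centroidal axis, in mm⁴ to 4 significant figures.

I_y ≈ 7.956 × 10⁵ mm⁴

Treat the section as a set of non-overlapping primitives; coordinates are from the bounding-box lower-left.
Vertical leg: 6 × 80, A = 480 mm², x = 3 mm, Ī = 1 440 mm⁴.
Horizontal leg (remainder): 84 × 6, A = 504 mm², x = 48 mm, Ī = 296 352 mm⁴.
Centroid: x̄ = ΣA·x / ΣA = 26.0488 mm.
Transfer each piece to the vertical centroidal axis using Ī + A·d² with d = x − 26.0488:
  vertical leg: d = -23.0488 mm → contributes +256 438 mm⁴
  horizontal leg (remainder): d = 21.9512 mm → contributes +539 207 mm⁴
Total I = 795 646 mm⁴.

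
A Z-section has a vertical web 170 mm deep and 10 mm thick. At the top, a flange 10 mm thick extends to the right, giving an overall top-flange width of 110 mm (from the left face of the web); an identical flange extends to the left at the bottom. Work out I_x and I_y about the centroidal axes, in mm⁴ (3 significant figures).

Break the section into simple shapes (no overlaps), measuring from the bottom-left corner of the bounding box.
Web: 10 × 170, A = 1 700 mm², y = 85 mm, Ī = 4 094 167 mm⁴.
Top flange (beyond web): 100 × 10, A = 1 000 mm², y = 165 mm, Ī = 8333.3 mm⁴.
Bottom flange (beyond web): 100 × 10, A = 1 000 mm², y = 5 mm, Ī = 8333.3 mm⁴.
Centroid: ȳ = ΣA·y / ΣA = 85 mm.
Transfer each piece to the centroidal x-axis using Ī + A·d² with d = y − 85:
  web: d = 0 mm → contributes +4 094 167 mm⁴
  top flange (beyond web): d = 80 mm → contributes +6 408 333 mm⁴
  bottom flange (beyond web): d = -80 mm → contributes +6 408 333 mm⁴
Total I = 16 910 833 mm⁴.
For the y-axis: x̄ = 105 mm.
Repeating about the centroidal y-axis gives I_y = 7 730 833 mm⁴.

I_x ≈ 1.69 × 10⁷ mm⁴, I_y ≈ 7.73 × 10⁶ mm⁴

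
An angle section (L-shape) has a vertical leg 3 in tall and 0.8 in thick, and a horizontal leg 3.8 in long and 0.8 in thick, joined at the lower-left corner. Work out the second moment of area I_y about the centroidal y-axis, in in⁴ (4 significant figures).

Decompose the section into non-overlapping parts with the origin at the bottom-left of its bounding rectangle.
Vertical leg: 0.8 × 3, A = 2.4 in², x = 0.4 in, Ī = 0.128 in⁴.
Horizontal leg (remainder): 3 × 0.8, A = 2.4 in², x = 2.3 in, Ī = 1.8 in⁴.
Centroid: x̄ = ΣA·x / ΣA = 1.35 in.
Transfer each piece to the centroidal y-axis using Ī + A·d² with d = x − 1.35:
  vertical leg: d = -0.95 in → contributes +2.294 in⁴
  horizontal leg (remainder): d = 0.95 in → contributes +3.966 in⁴
Total I = 6.26 in⁴.

I_y ≈ 6.260 in⁴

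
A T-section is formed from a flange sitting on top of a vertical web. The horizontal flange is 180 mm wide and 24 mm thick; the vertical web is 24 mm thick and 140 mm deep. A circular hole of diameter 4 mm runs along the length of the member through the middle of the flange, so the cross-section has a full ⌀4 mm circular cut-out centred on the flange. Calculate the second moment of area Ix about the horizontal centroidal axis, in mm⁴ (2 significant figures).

Decompose the section into non-overlapping parts with the origin at the bottom-left of its bounding rectangle.
Flange: 180 × 24, A = 4 320 mm², y = 152 mm, Ī = 207 360 mm⁴.
Web: 24 × 140, A = 3 360 mm², y = 70 mm, Ī = 5 488 000 mm⁴.
Hole (subtracted): ⌀4, A = 12.57 mm², y = 152 mm, Ī = 12.57 mm⁴.
Centroid: ȳ = ΣA·y / ΣA = 116.1 mm.
Transfer each piece to the horizontal centroidal axis using Ī + A·d² with d = y − 116.1:
  flange: d = 35.93 mm → contributes +5 785 507 mm⁴
  web: d = -46.07 mm → contributes +12 618 240 mm⁴
  hole: d = 35.93 mm → contributes −16 239 mm⁴
Total I = 18 387 508 mm⁴.

Ix ≈ 1.8 × 10⁷ mm⁴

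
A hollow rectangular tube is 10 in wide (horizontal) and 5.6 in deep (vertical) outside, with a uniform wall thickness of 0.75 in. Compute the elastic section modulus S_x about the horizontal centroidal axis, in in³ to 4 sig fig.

S_x ≈ 34.83 in³

Decompose the section into non-overlapping parts with the origin at the bottom-left of its bounding rectangle.
Outer rectangle: 10 × 5.6, A = 56 in², y = 2.8 in, Ī = 146.347 in⁴.
Inner void (subtracted): 8.5 × 4.1, A = 34.85 in², y = 2.8 in, Ī = 48.819 in⁴.
By symmetry the centroid is at mid-height, ȳ = 2.8 in.
All pieces are centred on the horizontal centroidal axis, so I = ΣĪ (holes subtracted) = 97.5276 in⁴.
Extreme fibre distance c = 2.8 in; S = I/c = 34.8313 in³.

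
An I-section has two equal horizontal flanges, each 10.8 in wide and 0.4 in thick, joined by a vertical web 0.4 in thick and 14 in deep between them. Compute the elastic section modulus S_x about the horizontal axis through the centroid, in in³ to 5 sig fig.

S_x ≈ 72.903 in³

Treat the section as a set of non-overlapping primitives; coordinates are from the bounding-box lower-left.
Bottom flange: 10.8 × 0.4, A = 4.32 in², y = 0.2 in, Ī = 0.0576 in⁴.
Web: 0.4 × 14, A = 5.6 in², y = 7.4 in, Ī = 91.46667 in⁴.
Top flange: 10.8 × 0.4, A = 4.32 in², y = 14.6 in, Ī = 0.0576 in⁴.
By symmetry the centroid is at mid-height, ȳ = 7.4 in.
Transfer each piece to the horizontal axis through the centroid using Ī + A·d² with d = y − 7.4:
  bottom flange: d = -7.2 in → contributes +224.0064 in⁴
  web: d = 0 in → contributes +91.46667 in⁴
  top flange: d = 7.2 in → contributes +224.0064 in⁴
Total I = 539.4795 in⁴.
Extreme fibre distance c = 7.4 in; S = I/c = 72.90263 in³.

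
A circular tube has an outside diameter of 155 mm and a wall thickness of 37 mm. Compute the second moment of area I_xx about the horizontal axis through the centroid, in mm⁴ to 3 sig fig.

I_xx ≈ 2.62 × 10⁷ mm⁴

Decompose the section into non-overlapping parts with the origin at the bottom-left of its bounding rectangle.
Outer circle: ⌀155, A = 18 869 mm², y = 77.5 mm, Ī = 28 333 269 mm⁴.
Bore (subtracted): ⌀81, A = 5 153 mm², y = 77.5 mm, Ī = 2 113 051 mm⁴.
By symmetry the centroid is at mid-height, ȳ = 77.5 mm.
All pieces are centred on the horizontal axis through the centroid, so I = ΣĪ (holes subtracted) = 26 220 218 mm⁴.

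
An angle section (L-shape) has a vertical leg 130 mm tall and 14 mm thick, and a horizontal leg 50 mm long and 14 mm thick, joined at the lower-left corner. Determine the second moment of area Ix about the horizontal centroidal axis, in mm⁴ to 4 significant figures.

Treat the section as a set of non-overlapping primitives; coordinates are from the bounding-box lower-left.
Vertical leg: 14 × 130, A = 1 820 mm², y = 65 mm, Ī = 2 563 167 mm⁴.
Horizontal leg (remainder): 36 × 14, A = 504 mm², y = 7 mm, Ī = 8 232 mm⁴.
Centroid: ȳ = ΣA·y / ΣA = 52.4217 mm.
Transfer each piece to the horizontal centroidal axis using Ī + A·d² with d = y − 52.4217:
  vertical leg: d = 12.5783 mm → contributes +2 851 116 mm⁴
  horizontal leg (remainder): d = -45.4217 mm → contributes +1 048 049 mm⁴
Total I = 3 899 165 mm⁴.

Ix ≈ 3.899 × 10⁶ mm⁴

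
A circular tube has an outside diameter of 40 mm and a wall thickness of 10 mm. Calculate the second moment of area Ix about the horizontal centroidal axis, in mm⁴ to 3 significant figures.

Treat the section as a set of non-overlapping primitives; coordinates are from the bounding-box lower-left.
Outer circle: ⌀40, A = 1256.6 mm², y = 20 mm, Ī = 125 664 mm⁴.
Bore (subtracted): ⌀20, A = 314.16 mm², y = 20 mm, Ī = 7 854 mm⁴.
By symmetry the centroid is at mid-height, ȳ = 20 mm.
All pieces are centred on the horizontal centroidal axis, so I = ΣĪ (holes subtracted) = 117 810 mm⁴.

Ix ≈ 1.18 × 10⁵ mm⁴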